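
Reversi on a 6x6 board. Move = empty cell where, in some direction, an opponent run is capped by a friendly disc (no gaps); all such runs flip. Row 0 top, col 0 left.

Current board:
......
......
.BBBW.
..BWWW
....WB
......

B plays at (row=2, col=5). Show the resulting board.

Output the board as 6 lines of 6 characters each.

Place B at (2,5); scan 8 dirs for brackets.
Dir NW: first cell '.' (not opp) -> no flip
Dir N: first cell '.' (not opp) -> no flip
Dir NE: edge -> no flip
Dir W: opp run (2,4) capped by B -> flip
Dir E: edge -> no flip
Dir SW: opp run (3,4), next='.' -> no flip
Dir S: opp run (3,5) capped by B -> flip
Dir SE: edge -> no flip
All flips: (2,4) (3,5)

Answer: ......
......
.BBBBB
..BWWB
....WB
......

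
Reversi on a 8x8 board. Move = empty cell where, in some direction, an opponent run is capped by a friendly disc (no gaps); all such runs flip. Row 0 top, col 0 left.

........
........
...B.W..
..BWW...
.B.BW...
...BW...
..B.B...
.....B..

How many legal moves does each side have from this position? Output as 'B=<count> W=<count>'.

Answer: B=6 W=9

Derivation:
-- B to move --
(1,4): no bracket -> illegal
(1,5): no bracket -> illegal
(1,6): flips 2 -> legal
(2,2): no bracket -> illegal
(2,4): flips 3 -> legal
(2,6): no bracket -> illegal
(3,5): flips 3 -> legal
(3,6): no bracket -> illegal
(4,2): no bracket -> illegal
(4,5): flips 2 -> legal
(5,5): flips 1 -> legal
(6,3): no bracket -> illegal
(6,5): flips 1 -> legal
B mobility = 6
-- W to move --
(1,2): flips 1 -> legal
(1,3): flips 1 -> legal
(1,4): no bracket -> illegal
(2,1): flips 2 -> legal
(2,2): no bracket -> illegal
(2,4): no bracket -> illegal
(3,0): no bracket -> illegal
(3,1): flips 1 -> legal
(4,0): no bracket -> illegal
(4,2): flips 1 -> legal
(5,0): no bracket -> illegal
(5,1): no bracket -> illegal
(5,2): flips 2 -> legal
(5,5): no bracket -> illegal
(6,1): no bracket -> illegal
(6,3): flips 2 -> legal
(6,5): no bracket -> illegal
(6,6): no bracket -> illegal
(7,1): flips 2 -> legal
(7,2): no bracket -> illegal
(7,3): no bracket -> illegal
(7,4): flips 1 -> legal
(7,6): no bracket -> illegal
W mobility = 9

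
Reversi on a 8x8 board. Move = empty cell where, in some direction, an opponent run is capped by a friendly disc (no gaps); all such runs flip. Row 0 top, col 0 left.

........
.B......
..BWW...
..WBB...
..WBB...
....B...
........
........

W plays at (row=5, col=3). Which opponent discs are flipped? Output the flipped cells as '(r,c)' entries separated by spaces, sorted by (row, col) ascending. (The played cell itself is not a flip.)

Dir NW: first cell 'W' (not opp) -> no flip
Dir N: opp run (4,3) (3,3) capped by W -> flip
Dir NE: opp run (4,4), next='.' -> no flip
Dir W: first cell '.' (not opp) -> no flip
Dir E: opp run (5,4), next='.' -> no flip
Dir SW: first cell '.' (not opp) -> no flip
Dir S: first cell '.' (not opp) -> no flip
Dir SE: first cell '.' (not opp) -> no flip

Answer: (3,3) (4,3)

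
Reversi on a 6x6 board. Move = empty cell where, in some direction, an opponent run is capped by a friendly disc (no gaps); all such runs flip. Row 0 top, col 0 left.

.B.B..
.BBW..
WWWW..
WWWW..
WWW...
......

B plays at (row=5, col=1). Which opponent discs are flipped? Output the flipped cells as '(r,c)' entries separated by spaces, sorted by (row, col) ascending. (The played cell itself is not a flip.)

Dir NW: opp run (4,0), next=edge -> no flip
Dir N: opp run (4,1) (3,1) (2,1) capped by B -> flip
Dir NE: opp run (4,2) (3,3), next='.' -> no flip
Dir W: first cell '.' (not opp) -> no flip
Dir E: first cell '.' (not opp) -> no flip
Dir SW: edge -> no flip
Dir S: edge -> no flip
Dir SE: edge -> no flip

Answer: (2,1) (3,1) (4,1)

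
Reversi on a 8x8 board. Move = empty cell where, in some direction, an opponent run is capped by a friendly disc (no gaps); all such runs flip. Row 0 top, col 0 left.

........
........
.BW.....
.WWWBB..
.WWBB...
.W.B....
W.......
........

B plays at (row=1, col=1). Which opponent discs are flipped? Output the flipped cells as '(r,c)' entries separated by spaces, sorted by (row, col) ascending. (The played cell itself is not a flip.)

Dir NW: first cell '.' (not opp) -> no flip
Dir N: first cell '.' (not opp) -> no flip
Dir NE: first cell '.' (not opp) -> no flip
Dir W: first cell '.' (not opp) -> no flip
Dir E: first cell '.' (not opp) -> no flip
Dir SW: first cell '.' (not opp) -> no flip
Dir S: first cell 'B' (not opp) -> no flip
Dir SE: opp run (2,2) (3,3) capped by B -> flip

Answer: (2,2) (3,3)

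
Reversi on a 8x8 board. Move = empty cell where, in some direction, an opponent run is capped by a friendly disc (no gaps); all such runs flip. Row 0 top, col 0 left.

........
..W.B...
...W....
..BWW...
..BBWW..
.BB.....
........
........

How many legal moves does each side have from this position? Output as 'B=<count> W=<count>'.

Answer: B=5 W=6

Derivation:
-- B to move --
(0,1): no bracket -> illegal
(0,2): no bracket -> illegal
(0,3): no bracket -> illegal
(1,1): no bracket -> illegal
(1,3): flips 2 -> legal
(2,1): no bracket -> illegal
(2,2): no bracket -> illegal
(2,4): flips 1 -> legal
(2,5): flips 1 -> legal
(3,5): flips 2 -> legal
(3,6): no bracket -> illegal
(4,6): flips 2 -> legal
(5,3): no bracket -> illegal
(5,4): no bracket -> illegal
(5,5): no bracket -> illegal
(5,6): no bracket -> illegal
B mobility = 5
-- W to move --
(0,3): no bracket -> illegal
(0,4): no bracket -> illegal
(0,5): flips 1 -> legal
(1,3): no bracket -> illegal
(1,5): no bracket -> illegal
(2,1): no bracket -> illegal
(2,2): no bracket -> illegal
(2,4): no bracket -> illegal
(2,5): no bracket -> illegal
(3,1): flips 1 -> legal
(4,0): no bracket -> illegal
(4,1): flips 3 -> legal
(5,0): no bracket -> illegal
(5,3): flips 1 -> legal
(5,4): no bracket -> illegal
(6,0): flips 2 -> legal
(6,1): flips 2 -> legal
(6,2): no bracket -> illegal
(6,3): no bracket -> illegal
W mobility = 6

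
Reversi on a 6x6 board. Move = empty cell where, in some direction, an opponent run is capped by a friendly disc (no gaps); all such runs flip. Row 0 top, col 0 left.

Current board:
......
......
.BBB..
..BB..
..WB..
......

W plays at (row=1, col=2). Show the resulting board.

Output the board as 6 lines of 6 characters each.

Answer: ......
..W...
.BWB..
..WB..
..WB..
......

Derivation:
Place W at (1,2); scan 8 dirs for brackets.
Dir NW: first cell '.' (not opp) -> no flip
Dir N: first cell '.' (not opp) -> no flip
Dir NE: first cell '.' (not opp) -> no flip
Dir W: first cell '.' (not opp) -> no flip
Dir E: first cell '.' (not opp) -> no flip
Dir SW: opp run (2,1), next='.' -> no flip
Dir S: opp run (2,2) (3,2) capped by W -> flip
Dir SE: opp run (2,3), next='.' -> no flip
All flips: (2,2) (3,2)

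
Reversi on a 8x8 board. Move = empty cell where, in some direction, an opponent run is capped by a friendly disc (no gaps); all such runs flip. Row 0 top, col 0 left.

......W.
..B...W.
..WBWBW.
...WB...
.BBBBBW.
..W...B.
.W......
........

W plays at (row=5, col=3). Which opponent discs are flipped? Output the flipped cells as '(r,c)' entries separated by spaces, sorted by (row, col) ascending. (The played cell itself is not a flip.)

Dir NW: opp run (4,2), next='.' -> no flip
Dir N: opp run (4,3) capped by W -> flip
Dir NE: opp run (4,4), next='.' -> no flip
Dir W: first cell 'W' (not opp) -> no flip
Dir E: first cell '.' (not opp) -> no flip
Dir SW: first cell '.' (not opp) -> no flip
Dir S: first cell '.' (not opp) -> no flip
Dir SE: first cell '.' (not opp) -> no flip

Answer: (4,3)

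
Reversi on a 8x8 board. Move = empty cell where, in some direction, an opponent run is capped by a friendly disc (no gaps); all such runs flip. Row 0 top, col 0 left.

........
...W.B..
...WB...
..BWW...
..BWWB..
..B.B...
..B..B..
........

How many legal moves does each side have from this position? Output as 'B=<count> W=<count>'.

-- B to move --
(0,2): flips 1 -> legal
(0,3): no bracket -> illegal
(0,4): no bracket -> illegal
(1,2): flips 2 -> legal
(1,4): flips 1 -> legal
(2,2): flips 1 -> legal
(2,5): flips 2 -> legal
(3,5): flips 2 -> legal
(5,3): no bracket -> illegal
(5,5): no bracket -> illegal
B mobility = 6
-- W to move --
(0,4): no bracket -> illegal
(0,5): no bracket -> illegal
(0,6): flips 2 -> legal
(1,4): flips 1 -> legal
(1,6): no bracket -> illegal
(2,1): flips 1 -> legal
(2,2): no bracket -> illegal
(2,5): flips 1 -> legal
(2,6): no bracket -> illegal
(3,1): flips 1 -> legal
(3,5): flips 1 -> legal
(3,6): no bracket -> illegal
(4,1): flips 2 -> legal
(4,6): flips 1 -> legal
(5,1): flips 1 -> legal
(5,3): no bracket -> illegal
(5,5): no bracket -> illegal
(5,6): flips 1 -> legal
(6,1): flips 1 -> legal
(6,3): no bracket -> illegal
(6,4): flips 1 -> legal
(6,6): no bracket -> illegal
(7,1): no bracket -> illegal
(7,2): no bracket -> illegal
(7,3): no bracket -> illegal
(7,4): no bracket -> illegal
(7,5): no bracket -> illegal
(7,6): flips 2 -> legal
W mobility = 13

Answer: B=6 W=13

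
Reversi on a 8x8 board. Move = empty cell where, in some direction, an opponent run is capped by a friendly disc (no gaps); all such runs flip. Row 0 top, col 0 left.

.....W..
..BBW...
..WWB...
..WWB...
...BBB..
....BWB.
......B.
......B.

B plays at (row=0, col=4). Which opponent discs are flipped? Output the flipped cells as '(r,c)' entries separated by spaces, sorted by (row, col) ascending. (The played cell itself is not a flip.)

Answer: (1,4)

Derivation:
Dir NW: edge -> no flip
Dir N: edge -> no flip
Dir NE: edge -> no flip
Dir W: first cell '.' (not opp) -> no flip
Dir E: opp run (0,5), next='.' -> no flip
Dir SW: first cell 'B' (not opp) -> no flip
Dir S: opp run (1,4) capped by B -> flip
Dir SE: first cell '.' (not opp) -> no flip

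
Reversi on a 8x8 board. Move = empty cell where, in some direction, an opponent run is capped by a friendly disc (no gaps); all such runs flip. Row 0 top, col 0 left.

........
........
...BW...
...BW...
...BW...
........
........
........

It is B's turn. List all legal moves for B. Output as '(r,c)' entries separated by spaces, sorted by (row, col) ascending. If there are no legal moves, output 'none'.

Answer: (1,5) (2,5) (3,5) (4,5) (5,5)

Derivation:
(1,3): no bracket -> illegal
(1,4): no bracket -> illegal
(1,5): flips 1 -> legal
(2,5): flips 2 -> legal
(3,5): flips 1 -> legal
(4,5): flips 2 -> legal
(5,3): no bracket -> illegal
(5,4): no bracket -> illegal
(5,5): flips 1 -> legal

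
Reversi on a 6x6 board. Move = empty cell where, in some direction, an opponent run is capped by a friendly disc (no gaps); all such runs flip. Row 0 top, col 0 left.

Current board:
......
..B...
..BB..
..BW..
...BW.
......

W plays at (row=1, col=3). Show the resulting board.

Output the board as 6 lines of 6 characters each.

Answer: ......
..BW..
..BW..
..BW..
...BW.
......

Derivation:
Place W at (1,3); scan 8 dirs for brackets.
Dir NW: first cell '.' (not opp) -> no flip
Dir N: first cell '.' (not opp) -> no flip
Dir NE: first cell '.' (not opp) -> no flip
Dir W: opp run (1,2), next='.' -> no flip
Dir E: first cell '.' (not opp) -> no flip
Dir SW: opp run (2,2), next='.' -> no flip
Dir S: opp run (2,3) capped by W -> flip
Dir SE: first cell '.' (not opp) -> no flip
All flips: (2,3)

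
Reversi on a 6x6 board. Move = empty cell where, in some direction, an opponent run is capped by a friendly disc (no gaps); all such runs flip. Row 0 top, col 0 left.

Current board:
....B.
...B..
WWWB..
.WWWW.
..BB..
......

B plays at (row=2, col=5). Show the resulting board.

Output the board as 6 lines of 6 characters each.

Place B at (2,5); scan 8 dirs for brackets.
Dir NW: first cell '.' (not opp) -> no flip
Dir N: first cell '.' (not opp) -> no flip
Dir NE: edge -> no flip
Dir W: first cell '.' (not opp) -> no flip
Dir E: edge -> no flip
Dir SW: opp run (3,4) capped by B -> flip
Dir S: first cell '.' (not opp) -> no flip
Dir SE: edge -> no flip
All flips: (3,4)

Answer: ....B.
...B..
WWWB.B
.WWWB.
..BB..
......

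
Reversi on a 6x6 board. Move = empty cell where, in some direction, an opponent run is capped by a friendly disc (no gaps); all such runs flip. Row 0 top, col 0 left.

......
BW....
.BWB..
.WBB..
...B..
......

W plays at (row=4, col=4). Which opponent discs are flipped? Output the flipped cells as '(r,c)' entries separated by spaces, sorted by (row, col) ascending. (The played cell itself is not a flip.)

Answer: (3,3)

Derivation:
Dir NW: opp run (3,3) capped by W -> flip
Dir N: first cell '.' (not opp) -> no flip
Dir NE: first cell '.' (not opp) -> no flip
Dir W: opp run (4,3), next='.' -> no flip
Dir E: first cell '.' (not opp) -> no flip
Dir SW: first cell '.' (not opp) -> no flip
Dir S: first cell '.' (not opp) -> no flip
Dir SE: first cell '.' (not opp) -> no flip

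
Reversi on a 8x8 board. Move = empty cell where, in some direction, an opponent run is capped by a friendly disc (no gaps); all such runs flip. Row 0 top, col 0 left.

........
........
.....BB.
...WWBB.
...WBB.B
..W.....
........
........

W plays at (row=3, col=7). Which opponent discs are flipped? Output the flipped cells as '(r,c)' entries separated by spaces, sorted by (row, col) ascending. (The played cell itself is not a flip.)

Dir NW: opp run (2,6), next='.' -> no flip
Dir N: first cell '.' (not opp) -> no flip
Dir NE: edge -> no flip
Dir W: opp run (3,6) (3,5) capped by W -> flip
Dir E: edge -> no flip
Dir SW: first cell '.' (not opp) -> no flip
Dir S: opp run (4,7), next='.' -> no flip
Dir SE: edge -> no flip

Answer: (3,5) (3,6)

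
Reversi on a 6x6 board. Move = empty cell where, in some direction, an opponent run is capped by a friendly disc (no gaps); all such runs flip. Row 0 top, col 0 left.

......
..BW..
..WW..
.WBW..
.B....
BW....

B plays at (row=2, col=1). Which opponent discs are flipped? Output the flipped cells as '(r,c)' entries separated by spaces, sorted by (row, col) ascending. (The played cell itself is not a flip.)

Answer: (3,1)

Derivation:
Dir NW: first cell '.' (not opp) -> no flip
Dir N: first cell '.' (not opp) -> no flip
Dir NE: first cell 'B' (not opp) -> no flip
Dir W: first cell '.' (not opp) -> no flip
Dir E: opp run (2,2) (2,3), next='.' -> no flip
Dir SW: first cell '.' (not opp) -> no flip
Dir S: opp run (3,1) capped by B -> flip
Dir SE: first cell 'B' (not opp) -> no flip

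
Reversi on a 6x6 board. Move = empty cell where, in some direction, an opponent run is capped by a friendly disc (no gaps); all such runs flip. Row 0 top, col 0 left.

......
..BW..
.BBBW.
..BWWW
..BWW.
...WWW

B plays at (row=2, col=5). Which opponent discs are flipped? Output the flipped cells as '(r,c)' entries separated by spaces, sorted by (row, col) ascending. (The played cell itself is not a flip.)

Answer: (2,4)

Derivation:
Dir NW: first cell '.' (not opp) -> no flip
Dir N: first cell '.' (not opp) -> no flip
Dir NE: edge -> no flip
Dir W: opp run (2,4) capped by B -> flip
Dir E: edge -> no flip
Dir SW: opp run (3,4) (4,3), next='.' -> no flip
Dir S: opp run (3,5), next='.' -> no flip
Dir SE: edge -> no flip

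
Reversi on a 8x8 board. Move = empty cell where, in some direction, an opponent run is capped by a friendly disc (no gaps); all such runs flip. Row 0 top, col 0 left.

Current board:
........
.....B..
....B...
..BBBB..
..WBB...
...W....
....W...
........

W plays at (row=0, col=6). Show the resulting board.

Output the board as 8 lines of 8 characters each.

Place W at (0,6); scan 8 dirs for brackets.
Dir NW: edge -> no flip
Dir N: edge -> no flip
Dir NE: edge -> no flip
Dir W: first cell '.' (not opp) -> no flip
Dir E: first cell '.' (not opp) -> no flip
Dir SW: opp run (1,5) (2,4) (3,3) capped by W -> flip
Dir S: first cell '.' (not opp) -> no flip
Dir SE: first cell '.' (not opp) -> no flip
All flips: (1,5) (2,4) (3,3)

Answer: ......W.
.....W..
....W...
..BWBB..
..WBB...
...W....
....W...
........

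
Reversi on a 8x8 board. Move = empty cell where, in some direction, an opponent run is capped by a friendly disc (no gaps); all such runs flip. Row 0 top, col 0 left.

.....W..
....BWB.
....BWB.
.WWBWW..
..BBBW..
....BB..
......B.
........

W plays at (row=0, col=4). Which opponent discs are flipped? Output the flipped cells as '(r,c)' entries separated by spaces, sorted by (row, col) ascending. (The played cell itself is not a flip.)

Dir NW: edge -> no flip
Dir N: edge -> no flip
Dir NE: edge -> no flip
Dir W: first cell '.' (not opp) -> no flip
Dir E: first cell 'W' (not opp) -> no flip
Dir SW: first cell '.' (not opp) -> no flip
Dir S: opp run (1,4) (2,4) capped by W -> flip
Dir SE: first cell 'W' (not opp) -> no flip

Answer: (1,4) (2,4)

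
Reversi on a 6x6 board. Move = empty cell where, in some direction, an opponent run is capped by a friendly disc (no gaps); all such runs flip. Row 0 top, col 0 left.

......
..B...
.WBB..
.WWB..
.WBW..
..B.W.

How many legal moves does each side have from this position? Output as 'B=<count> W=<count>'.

Answer: B=7 W=7

Derivation:
-- B to move --
(1,0): no bracket -> illegal
(1,1): no bracket -> illegal
(2,0): flips 2 -> legal
(3,0): flips 4 -> legal
(3,4): flips 1 -> legal
(4,0): flips 2 -> legal
(4,4): flips 1 -> legal
(4,5): no bracket -> illegal
(5,0): flips 2 -> legal
(5,1): no bracket -> illegal
(5,3): flips 1 -> legal
(5,5): no bracket -> illegal
B mobility = 7
-- W to move --
(0,1): no bracket -> illegal
(0,2): flips 2 -> legal
(0,3): flips 1 -> legal
(1,1): no bracket -> illegal
(1,3): flips 3 -> legal
(1,4): flips 1 -> legal
(2,4): flips 2 -> legal
(3,4): flips 1 -> legal
(4,4): no bracket -> illegal
(5,1): no bracket -> illegal
(5,3): flips 1 -> legal
W mobility = 7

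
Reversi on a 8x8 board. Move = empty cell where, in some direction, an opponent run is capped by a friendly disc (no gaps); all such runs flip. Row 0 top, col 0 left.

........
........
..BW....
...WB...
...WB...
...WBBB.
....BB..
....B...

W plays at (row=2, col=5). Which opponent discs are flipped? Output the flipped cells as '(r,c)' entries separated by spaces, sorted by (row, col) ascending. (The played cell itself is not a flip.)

Answer: (3,4)

Derivation:
Dir NW: first cell '.' (not opp) -> no flip
Dir N: first cell '.' (not opp) -> no flip
Dir NE: first cell '.' (not opp) -> no flip
Dir W: first cell '.' (not opp) -> no flip
Dir E: first cell '.' (not opp) -> no flip
Dir SW: opp run (3,4) capped by W -> flip
Dir S: first cell '.' (not opp) -> no flip
Dir SE: first cell '.' (not opp) -> no flip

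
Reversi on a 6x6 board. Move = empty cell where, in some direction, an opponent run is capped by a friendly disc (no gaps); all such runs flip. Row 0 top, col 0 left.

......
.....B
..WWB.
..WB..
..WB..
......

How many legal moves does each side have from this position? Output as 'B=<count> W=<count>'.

Answer: B=6 W=5

Derivation:
-- B to move --
(1,1): flips 1 -> legal
(1,2): no bracket -> illegal
(1,3): flips 1 -> legal
(1,4): no bracket -> illegal
(2,1): flips 3 -> legal
(3,1): flips 1 -> legal
(3,4): no bracket -> illegal
(4,1): flips 1 -> legal
(5,1): flips 1 -> legal
(5,2): no bracket -> illegal
(5,3): no bracket -> illegal
B mobility = 6
-- W to move --
(0,4): no bracket -> illegal
(0,5): no bracket -> illegal
(1,3): no bracket -> illegal
(1,4): no bracket -> illegal
(2,5): flips 1 -> legal
(3,4): flips 1 -> legal
(3,5): no bracket -> illegal
(4,4): flips 2 -> legal
(5,2): no bracket -> illegal
(5,3): flips 2 -> legal
(5,4): flips 1 -> legal
W mobility = 5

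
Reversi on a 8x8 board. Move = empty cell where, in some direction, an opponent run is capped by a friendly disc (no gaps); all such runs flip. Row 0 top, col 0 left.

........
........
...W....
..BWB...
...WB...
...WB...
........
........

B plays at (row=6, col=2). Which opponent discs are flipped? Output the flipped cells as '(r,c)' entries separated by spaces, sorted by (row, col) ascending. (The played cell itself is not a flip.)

Dir NW: first cell '.' (not opp) -> no flip
Dir N: first cell '.' (not opp) -> no flip
Dir NE: opp run (5,3) capped by B -> flip
Dir W: first cell '.' (not opp) -> no flip
Dir E: first cell '.' (not opp) -> no flip
Dir SW: first cell '.' (not opp) -> no flip
Dir S: first cell '.' (not opp) -> no flip
Dir SE: first cell '.' (not opp) -> no flip

Answer: (5,3)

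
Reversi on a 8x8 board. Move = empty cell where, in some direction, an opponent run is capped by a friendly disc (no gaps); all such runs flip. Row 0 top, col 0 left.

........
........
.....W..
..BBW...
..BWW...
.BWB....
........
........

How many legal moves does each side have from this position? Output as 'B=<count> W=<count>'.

Answer: B=5 W=9

Derivation:
-- B to move --
(1,4): no bracket -> illegal
(1,5): no bracket -> illegal
(1,6): no bracket -> illegal
(2,3): no bracket -> illegal
(2,4): no bracket -> illegal
(2,6): no bracket -> illegal
(3,5): flips 2 -> legal
(3,6): no bracket -> illegal
(4,1): no bracket -> illegal
(4,5): flips 2 -> legal
(5,4): flips 1 -> legal
(5,5): flips 1 -> legal
(6,1): no bracket -> illegal
(6,2): flips 1 -> legal
(6,3): no bracket -> illegal
B mobility = 5
-- W to move --
(2,1): flips 1 -> legal
(2,2): flips 3 -> legal
(2,3): flips 1 -> legal
(2,4): no bracket -> illegal
(3,1): flips 2 -> legal
(4,0): no bracket -> illegal
(4,1): flips 1 -> legal
(5,0): flips 1 -> legal
(5,4): flips 1 -> legal
(6,0): no bracket -> illegal
(6,1): no bracket -> illegal
(6,2): flips 1 -> legal
(6,3): flips 1 -> legal
(6,4): no bracket -> illegal
W mobility = 9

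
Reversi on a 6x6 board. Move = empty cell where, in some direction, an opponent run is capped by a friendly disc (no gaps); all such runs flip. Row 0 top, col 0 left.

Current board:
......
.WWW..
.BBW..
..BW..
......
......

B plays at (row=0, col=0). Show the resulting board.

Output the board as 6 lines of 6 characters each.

Place B at (0,0); scan 8 dirs for brackets.
Dir NW: edge -> no flip
Dir N: edge -> no flip
Dir NE: edge -> no flip
Dir W: edge -> no flip
Dir E: first cell '.' (not opp) -> no flip
Dir SW: edge -> no flip
Dir S: first cell '.' (not opp) -> no flip
Dir SE: opp run (1,1) capped by B -> flip
All flips: (1,1)

Answer: B.....
.BWW..
.BBW..
..BW..
......
......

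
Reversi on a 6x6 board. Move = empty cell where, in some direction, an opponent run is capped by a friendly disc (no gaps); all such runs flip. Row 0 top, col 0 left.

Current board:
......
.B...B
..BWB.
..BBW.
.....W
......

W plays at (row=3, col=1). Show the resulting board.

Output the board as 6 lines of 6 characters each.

Place W at (3,1); scan 8 dirs for brackets.
Dir NW: first cell '.' (not opp) -> no flip
Dir N: first cell '.' (not opp) -> no flip
Dir NE: opp run (2,2), next='.' -> no flip
Dir W: first cell '.' (not opp) -> no flip
Dir E: opp run (3,2) (3,3) capped by W -> flip
Dir SW: first cell '.' (not opp) -> no flip
Dir S: first cell '.' (not opp) -> no flip
Dir SE: first cell '.' (not opp) -> no flip
All flips: (3,2) (3,3)

Answer: ......
.B...B
..BWB.
.WWWW.
.....W
......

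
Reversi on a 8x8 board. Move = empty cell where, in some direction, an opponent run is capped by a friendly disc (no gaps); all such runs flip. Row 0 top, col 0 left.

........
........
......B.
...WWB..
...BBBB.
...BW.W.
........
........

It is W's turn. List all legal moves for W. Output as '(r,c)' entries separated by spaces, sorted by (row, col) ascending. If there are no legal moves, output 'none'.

Answer: (3,2) (3,6) (5,2) (5,5) (6,3)

Derivation:
(1,5): no bracket -> illegal
(1,6): no bracket -> illegal
(1,7): no bracket -> illegal
(2,4): no bracket -> illegal
(2,5): no bracket -> illegal
(2,7): no bracket -> illegal
(3,2): flips 1 -> legal
(3,6): flips 3 -> legal
(3,7): no bracket -> illegal
(4,2): no bracket -> illegal
(4,7): no bracket -> illegal
(5,2): flips 2 -> legal
(5,5): flips 1 -> legal
(5,7): no bracket -> illegal
(6,2): no bracket -> illegal
(6,3): flips 2 -> legal
(6,4): no bracket -> illegal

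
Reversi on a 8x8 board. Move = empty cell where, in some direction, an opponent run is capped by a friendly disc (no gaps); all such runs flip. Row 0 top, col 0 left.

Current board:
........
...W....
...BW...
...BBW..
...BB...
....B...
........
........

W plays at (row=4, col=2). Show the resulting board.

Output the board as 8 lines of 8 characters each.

Place W at (4,2); scan 8 dirs for brackets.
Dir NW: first cell '.' (not opp) -> no flip
Dir N: first cell '.' (not opp) -> no flip
Dir NE: opp run (3,3) capped by W -> flip
Dir W: first cell '.' (not opp) -> no flip
Dir E: opp run (4,3) (4,4), next='.' -> no flip
Dir SW: first cell '.' (not opp) -> no flip
Dir S: first cell '.' (not opp) -> no flip
Dir SE: first cell '.' (not opp) -> no flip
All flips: (3,3)

Answer: ........
...W....
...BW...
...WBW..
..WBB...
....B...
........
........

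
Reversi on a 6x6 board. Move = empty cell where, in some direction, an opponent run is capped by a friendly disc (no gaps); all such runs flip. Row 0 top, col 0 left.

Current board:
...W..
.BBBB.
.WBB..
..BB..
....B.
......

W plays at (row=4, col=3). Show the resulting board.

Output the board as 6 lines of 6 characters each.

Place W at (4,3); scan 8 dirs for brackets.
Dir NW: opp run (3,2) capped by W -> flip
Dir N: opp run (3,3) (2,3) (1,3) capped by W -> flip
Dir NE: first cell '.' (not opp) -> no flip
Dir W: first cell '.' (not opp) -> no flip
Dir E: opp run (4,4), next='.' -> no flip
Dir SW: first cell '.' (not opp) -> no flip
Dir S: first cell '.' (not opp) -> no flip
Dir SE: first cell '.' (not opp) -> no flip
All flips: (1,3) (2,3) (3,2) (3,3)

Answer: ...W..
.BBWB.
.WBW..
..WW..
...WB.
......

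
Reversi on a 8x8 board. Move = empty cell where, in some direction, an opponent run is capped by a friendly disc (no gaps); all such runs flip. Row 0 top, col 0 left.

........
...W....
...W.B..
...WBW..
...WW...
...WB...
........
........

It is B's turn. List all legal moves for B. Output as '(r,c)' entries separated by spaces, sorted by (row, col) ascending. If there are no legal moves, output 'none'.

(0,2): no bracket -> illegal
(0,3): no bracket -> illegal
(0,4): no bracket -> illegal
(1,2): flips 1 -> legal
(1,4): no bracket -> illegal
(2,2): no bracket -> illegal
(2,4): no bracket -> illegal
(2,6): no bracket -> illegal
(3,2): flips 2 -> legal
(3,6): flips 1 -> legal
(4,2): no bracket -> illegal
(4,5): flips 1 -> legal
(4,6): no bracket -> illegal
(5,2): flips 2 -> legal
(5,5): no bracket -> illegal
(6,2): no bracket -> illegal
(6,3): no bracket -> illegal
(6,4): no bracket -> illegal

Answer: (1,2) (3,2) (3,6) (4,5) (5,2)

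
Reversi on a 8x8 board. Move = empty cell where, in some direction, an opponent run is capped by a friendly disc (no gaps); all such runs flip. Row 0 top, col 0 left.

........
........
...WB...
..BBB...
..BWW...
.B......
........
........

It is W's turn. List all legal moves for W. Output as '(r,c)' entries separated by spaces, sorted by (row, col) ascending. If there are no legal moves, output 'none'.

(1,3): no bracket -> illegal
(1,4): flips 2 -> legal
(1,5): no bracket -> illegal
(2,1): flips 1 -> legal
(2,2): flips 1 -> legal
(2,5): flips 2 -> legal
(3,1): no bracket -> illegal
(3,5): no bracket -> illegal
(4,0): no bracket -> illegal
(4,1): flips 2 -> legal
(4,5): flips 1 -> legal
(5,0): no bracket -> illegal
(5,2): no bracket -> illegal
(5,3): no bracket -> illegal
(6,0): no bracket -> illegal
(6,1): no bracket -> illegal
(6,2): no bracket -> illegal

Answer: (1,4) (2,1) (2,2) (2,5) (4,1) (4,5)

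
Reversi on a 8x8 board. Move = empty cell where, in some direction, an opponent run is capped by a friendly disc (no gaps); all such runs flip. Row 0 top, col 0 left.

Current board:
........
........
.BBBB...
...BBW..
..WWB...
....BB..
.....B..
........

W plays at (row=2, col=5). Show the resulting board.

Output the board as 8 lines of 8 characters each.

Answer: ........
........
.BBBBW..
...BWW..
..WWB...
....BB..
.....B..
........

Derivation:
Place W at (2,5); scan 8 dirs for brackets.
Dir NW: first cell '.' (not opp) -> no flip
Dir N: first cell '.' (not opp) -> no flip
Dir NE: first cell '.' (not opp) -> no flip
Dir W: opp run (2,4) (2,3) (2,2) (2,1), next='.' -> no flip
Dir E: first cell '.' (not opp) -> no flip
Dir SW: opp run (3,4) capped by W -> flip
Dir S: first cell 'W' (not opp) -> no flip
Dir SE: first cell '.' (not opp) -> no flip
All flips: (3,4)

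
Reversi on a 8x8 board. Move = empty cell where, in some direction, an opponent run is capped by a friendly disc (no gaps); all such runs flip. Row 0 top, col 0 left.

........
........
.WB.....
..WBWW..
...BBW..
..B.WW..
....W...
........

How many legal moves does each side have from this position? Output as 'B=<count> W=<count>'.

Answer: B=12 W=6

Derivation:
-- B to move --
(1,0): flips 2 -> legal
(1,1): no bracket -> illegal
(1,2): no bracket -> illegal
(2,0): flips 1 -> legal
(2,3): no bracket -> illegal
(2,4): flips 1 -> legal
(2,5): flips 1 -> legal
(2,6): flips 1 -> legal
(3,0): no bracket -> illegal
(3,1): flips 1 -> legal
(3,6): flips 2 -> legal
(4,1): no bracket -> illegal
(4,2): flips 1 -> legal
(4,6): flips 1 -> legal
(5,3): no bracket -> illegal
(5,6): no bracket -> illegal
(6,3): no bracket -> illegal
(6,5): flips 1 -> legal
(6,6): flips 1 -> legal
(7,3): no bracket -> illegal
(7,4): flips 2 -> legal
(7,5): no bracket -> illegal
B mobility = 12
-- W to move --
(1,1): flips 3 -> legal
(1,2): flips 1 -> legal
(1,3): no bracket -> illegal
(2,3): flips 1 -> legal
(2,4): no bracket -> illegal
(3,1): no bracket -> illegal
(4,1): no bracket -> illegal
(4,2): flips 2 -> legal
(5,1): no bracket -> illegal
(5,3): flips 1 -> legal
(6,1): flips 2 -> legal
(6,2): no bracket -> illegal
(6,3): no bracket -> illegal
W mobility = 6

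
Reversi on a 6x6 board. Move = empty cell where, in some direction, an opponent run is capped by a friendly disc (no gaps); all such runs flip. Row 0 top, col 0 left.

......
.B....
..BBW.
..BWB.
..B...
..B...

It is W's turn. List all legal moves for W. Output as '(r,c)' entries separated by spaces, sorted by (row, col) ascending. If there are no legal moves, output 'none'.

(0,0): flips 2 -> legal
(0,1): no bracket -> illegal
(0,2): no bracket -> illegal
(1,0): no bracket -> illegal
(1,2): no bracket -> illegal
(1,3): flips 1 -> legal
(1,4): no bracket -> illegal
(2,0): no bracket -> illegal
(2,1): flips 2 -> legal
(2,5): no bracket -> illegal
(3,1): flips 1 -> legal
(3,5): flips 1 -> legal
(4,1): no bracket -> illegal
(4,3): no bracket -> illegal
(4,4): flips 1 -> legal
(4,5): no bracket -> illegal
(5,1): flips 1 -> legal
(5,3): no bracket -> illegal

Answer: (0,0) (1,3) (2,1) (3,1) (3,5) (4,4) (5,1)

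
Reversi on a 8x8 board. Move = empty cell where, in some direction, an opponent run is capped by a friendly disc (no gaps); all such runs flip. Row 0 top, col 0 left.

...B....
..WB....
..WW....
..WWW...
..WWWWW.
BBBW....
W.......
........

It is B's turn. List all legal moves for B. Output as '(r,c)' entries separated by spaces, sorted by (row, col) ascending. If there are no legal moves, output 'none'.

Answer: (0,2) (1,1) (2,1) (2,4) (2,5) (3,1) (5,4) (6,3) (7,0)

Derivation:
(0,1): no bracket -> illegal
(0,2): flips 4 -> legal
(1,1): flips 1 -> legal
(1,4): no bracket -> illegal
(2,1): flips 1 -> legal
(2,4): flips 2 -> legal
(2,5): flips 2 -> legal
(3,1): flips 1 -> legal
(3,5): no bracket -> illegal
(3,6): no bracket -> illegal
(3,7): no bracket -> illegal
(4,1): no bracket -> illegal
(4,7): no bracket -> illegal
(5,4): flips 1 -> legal
(5,5): no bracket -> illegal
(5,6): no bracket -> illegal
(5,7): no bracket -> illegal
(6,1): no bracket -> illegal
(6,2): no bracket -> illegal
(6,3): flips 4 -> legal
(6,4): no bracket -> illegal
(7,0): flips 1 -> legal
(7,1): no bracket -> illegal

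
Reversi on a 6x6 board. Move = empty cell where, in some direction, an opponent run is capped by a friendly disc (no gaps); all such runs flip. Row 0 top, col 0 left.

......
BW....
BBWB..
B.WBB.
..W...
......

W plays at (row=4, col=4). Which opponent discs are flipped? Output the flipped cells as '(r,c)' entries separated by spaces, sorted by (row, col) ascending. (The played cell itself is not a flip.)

Answer: (3,3)

Derivation:
Dir NW: opp run (3,3) capped by W -> flip
Dir N: opp run (3,4), next='.' -> no flip
Dir NE: first cell '.' (not opp) -> no flip
Dir W: first cell '.' (not opp) -> no flip
Dir E: first cell '.' (not opp) -> no flip
Dir SW: first cell '.' (not opp) -> no flip
Dir S: first cell '.' (not opp) -> no flip
Dir SE: first cell '.' (not opp) -> no flip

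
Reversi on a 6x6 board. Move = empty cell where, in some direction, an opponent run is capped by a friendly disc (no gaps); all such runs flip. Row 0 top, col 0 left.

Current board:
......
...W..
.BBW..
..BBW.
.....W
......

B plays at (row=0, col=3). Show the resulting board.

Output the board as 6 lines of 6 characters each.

Place B at (0,3); scan 8 dirs for brackets.
Dir NW: edge -> no flip
Dir N: edge -> no flip
Dir NE: edge -> no flip
Dir W: first cell '.' (not opp) -> no flip
Dir E: first cell '.' (not opp) -> no flip
Dir SW: first cell '.' (not opp) -> no flip
Dir S: opp run (1,3) (2,3) capped by B -> flip
Dir SE: first cell '.' (not opp) -> no flip
All flips: (1,3) (2,3)

Answer: ...B..
...B..
.BBB..
..BBW.
.....W
......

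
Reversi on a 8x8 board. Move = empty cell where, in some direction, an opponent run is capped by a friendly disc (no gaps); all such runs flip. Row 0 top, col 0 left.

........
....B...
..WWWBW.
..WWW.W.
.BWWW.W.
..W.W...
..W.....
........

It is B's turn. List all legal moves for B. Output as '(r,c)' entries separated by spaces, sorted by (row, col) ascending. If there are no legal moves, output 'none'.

Answer: (2,1) (2,7) (4,5) (4,7) (6,1) (6,3) (6,4)

Derivation:
(1,1): no bracket -> illegal
(1,2): no bracket -> illegal
(1,3): no bracket -> illegal
(1,5): no bracket -> illegal
(1,6): no bracket -> illegal
(1,7): no bracket -> illegal
(2,1): flips 3 -> legal
(2,7): flips 1 -> legal
(3,1): no bracket -> illegal
(3,5): no bracket -> illegal
(3,7): no bracket -> illegal
(4,5): flips 3 -> legal
(4,7): flips 1 -> legal
(5,1): no bracket -> illegal
(5,3): no bracket -> illegal
(5,5): no bracket -> illegal
(5,6): no bracket -> illegal
(5,7): no bracket -> illegal
(6,1): flips 3 -> legal
(6,3): flips 1 -> legal
(6,4): flips 4 -> legal
(6,5): no bracket -> illegal
(7,1): no bracket -> illegal
(7,2): no bracket -> illegal
(7,3): no bracket -> illegal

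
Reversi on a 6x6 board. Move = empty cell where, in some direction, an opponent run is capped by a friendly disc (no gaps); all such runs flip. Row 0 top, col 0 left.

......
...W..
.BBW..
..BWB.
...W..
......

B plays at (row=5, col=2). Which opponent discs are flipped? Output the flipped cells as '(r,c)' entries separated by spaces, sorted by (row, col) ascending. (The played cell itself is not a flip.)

Dir NW: first cell '.' (not opp) -> no flip
Dir N: first cell '.' (not opp) -> no flip
Dir NE: opp run (4,3) capped by B -> flip
Dir W: first cell '.' (not opp) -> no flip
Dir E: first cell '.' (not opp) -> no flip
Dir SW: edge -> no flip
Dir S: edge -> no flip
Dir SE: edge -> no flip

Answer: (4,3)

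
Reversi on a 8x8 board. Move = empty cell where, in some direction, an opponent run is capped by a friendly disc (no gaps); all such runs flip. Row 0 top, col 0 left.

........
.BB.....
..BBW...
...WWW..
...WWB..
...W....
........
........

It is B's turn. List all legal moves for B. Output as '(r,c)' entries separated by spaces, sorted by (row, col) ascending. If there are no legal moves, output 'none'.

(1,3): no bracket -> illegal
(1,4): no bracket -> illegal
(1,5): no bracket -> illegal
(2,5): flips 2 -> legal
(2,6): no bracket -> illegal
(3,2): no bracket -> illegal
(3,6): no bracket -> illegal
(4,2): flips 2 -> legal
(4,6): no bracket -> illegal
(5,2): no bracket -> illegal
(5,4): no bracket -> illegal
(5,5): flips 2 -> legal
(6,2): no bracket -> illegal
(6,3): flips 3 -> legal
(6,4): no bracket -> illegal

Answer: (2,5) (4,2) (5,5) (6,3)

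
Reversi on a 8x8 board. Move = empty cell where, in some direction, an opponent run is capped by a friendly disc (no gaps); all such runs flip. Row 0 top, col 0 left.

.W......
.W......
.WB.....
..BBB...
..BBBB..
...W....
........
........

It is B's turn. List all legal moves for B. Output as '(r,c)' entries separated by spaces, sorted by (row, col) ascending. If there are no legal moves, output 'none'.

(0,0): flips 1 -> legal
(0,2): no bracket -> illegal
(1,0): flips 1 -> legal
(1,2): no bracket -> illegal
(2,0): flips 1 -> legal
(3,0): no bracket -> illegal
(3,1): no bracket -> illegal
(5,2): no bracket -> illegal
(5,4): no bracket -> illegal
(6,2): flips 1 -> legal
(6,3): flips 1 -> legal
(6,4): flips 1 -> legal

Answer: (0,0) (1,0) (2,0) (6,2) (6,3) (6,4)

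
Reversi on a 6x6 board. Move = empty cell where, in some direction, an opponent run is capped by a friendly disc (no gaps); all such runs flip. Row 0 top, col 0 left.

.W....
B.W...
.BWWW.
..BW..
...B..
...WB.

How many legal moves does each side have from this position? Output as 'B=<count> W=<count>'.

Answer: B=7 W=6

Derivation:
-- B to move --
(0,0): no bracket -> illegal
(0,2): flips 2 -> legal
(0,3): flips 1 -> legal
(1,1): no bracket -> illegal
(1,3): flips 2 -> legal
(1,4): flips 1 -> legal
(1,5): no bracket -> illegal
(2,5): flips 3 -> legal
(3,1): no bracket -> illegal
(3,4): flips 1 -> legal
(3,5): no bracket -> illegal
(4,2): no bracket -> illegal
(4,4): no bracket -> illegal
(5,2): flips 1 -> legal
B mobility = 7
-- W to move --
(0,0): no bracket -> illegal
(1,1): no bracket -> illegal
(2,0): flips 1 -> legal
(3,0): flips 1 -> legal
(3,1): flips 1 -> legal
(3,4): no bracket -> illegal
(4,1): flips 1 -> legal
(4,2): flips 1 -> legal
(4,4): no bracket -> illegal
(4,5): no bracket -> illegal
(5,2): no bracket -> illegal
(5,5): flips 1 -> legal
W mobility = 6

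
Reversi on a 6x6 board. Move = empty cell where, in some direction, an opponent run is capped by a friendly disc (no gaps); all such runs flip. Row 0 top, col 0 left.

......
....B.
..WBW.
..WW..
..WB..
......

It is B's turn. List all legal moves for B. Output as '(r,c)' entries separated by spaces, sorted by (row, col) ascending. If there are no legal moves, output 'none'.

Answer: (2,1) (2,5) (3,4) (4,1)

Derivation:
(1,1): no bracket -> illegal
(1,2): no bracket -> illegal
(1,3): no bracket -> illegal
(1,5): no bracket -> illegal
(2,1): flips 2 -> legal
(2,5): flips 1 -> legal
(3,1): no bracket -> illegal
(3,4): flips 1 -> legal
(3,5): no bracket -> illegal
(4,1): flips 2 -> legal
(4,4): no bracket -> illegal
(5,1): no bracket -> illegal
(5,2): no bracket -> illegal
(5,3): no bracket -> illegal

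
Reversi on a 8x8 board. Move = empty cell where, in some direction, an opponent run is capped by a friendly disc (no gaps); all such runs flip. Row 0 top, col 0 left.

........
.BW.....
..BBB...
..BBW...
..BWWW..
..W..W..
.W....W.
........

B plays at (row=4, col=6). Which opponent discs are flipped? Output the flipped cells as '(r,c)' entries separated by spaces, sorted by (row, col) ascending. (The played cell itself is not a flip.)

Answer: (4,3) (4,4) (4,5)

Derivation:
Dir NW: first cell '.' (not opp) -> no flip
Dir N: first cell '.' (not opp) -> no flip
Dir NE: first cell '.' (not opp) -> no flip
Dir W: opp run (4,5) (4,4) (4,3) capped by B -> flip
Dir E: first cell '.' (not opp) -> no flip
Dir SW: opp run (5,5), next='.' -> no flip
Dir S: first cell '.' (not opp) -> no flip
Dir SE: first cell '.' (not opp) -> no flip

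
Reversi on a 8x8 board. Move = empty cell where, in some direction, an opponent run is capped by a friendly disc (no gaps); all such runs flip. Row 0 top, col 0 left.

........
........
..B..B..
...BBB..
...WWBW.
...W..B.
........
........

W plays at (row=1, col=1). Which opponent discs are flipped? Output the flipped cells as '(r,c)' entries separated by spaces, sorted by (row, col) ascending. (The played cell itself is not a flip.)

Answer: (2,2) (3,3)

Derivation:
Dir NW: first cell '.' (not opp) -> no flip
Dir N: first cell '.' (not opp) -> no flip
Dir NE: first cell '.' (not opp) -> no flip
Dir W: first cell '.' (not opp) -> no flip
Dir E: first cell '.' (not opp) -> no flip
Dir SW: first cell '.' (not opp) -> no flip
Dir S: first cell '.' (not opp) -> no flip
Dir SE: opp run (2,2) (3,3) capped by W -> flip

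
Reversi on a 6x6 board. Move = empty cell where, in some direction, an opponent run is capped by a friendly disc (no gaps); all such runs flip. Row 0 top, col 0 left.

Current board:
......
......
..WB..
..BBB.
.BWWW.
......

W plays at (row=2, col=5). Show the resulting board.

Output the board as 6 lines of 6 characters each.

Answer: ......
......
..WB.W
..BBW.
.BWWW.
......

Derivation:
Place W at (2,5); scan 8 dirs for brackets.
Dir NW: first cell '.' (not opp) -> no flip
Dir N: first cell '.' (not opp) -> no flip
Dir NE: edge -> no flip
Dir W: first cell '.' (not opp) -> no flip
Dir E: edge -> no flip
Dir SW: opp run (3,4) capped by W -> flip
Dir S: first cell '.' (not opp) -> no flip
Dir SE: edge -> no flip
All flips: (3,4)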